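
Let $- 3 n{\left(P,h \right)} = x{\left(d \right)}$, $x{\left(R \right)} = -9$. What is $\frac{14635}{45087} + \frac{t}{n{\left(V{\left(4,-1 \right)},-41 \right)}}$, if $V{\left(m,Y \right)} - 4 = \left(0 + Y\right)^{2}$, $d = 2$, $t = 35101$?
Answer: $\frac{175849188}{15029} \approx 11701.0$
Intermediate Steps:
$V{\left(m,Y \right)} = 4 + Y^{2}$ ($V{\left(m,Y \right)} = 4 + \left(0 + Y\right)^{2} = 4 + Y^{2}$)
$n{\left(P,h \right)} = 3$ ($n{\left(P,h \right)} = \left(- \frac{1}{3}\right) \left(-9\right) = 3$)
$\frac{14635}{45087} + \frac{t}{n{\left(V{\left(4,-1 \right)},-41 \right)}} = \frac{14635}{45087} + \frac{35101}{3} = \frac{175849188}{15029}$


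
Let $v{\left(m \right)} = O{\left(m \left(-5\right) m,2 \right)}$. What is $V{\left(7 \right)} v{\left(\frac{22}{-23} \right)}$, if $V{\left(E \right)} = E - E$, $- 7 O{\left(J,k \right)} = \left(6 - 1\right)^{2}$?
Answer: $0$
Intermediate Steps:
$O{\left(J,k \right)} = - \frac{25}{7}$ ($O{\left(J,k \right)} = - \frac{\left(6 - 1\right)^{2}}{7} = - \frac{5^{2}}{7} = \left(- \frac{1}{7}\right) 25 = - \frac{25}{7}$)
$V{\left(E \right)} = 0$
$v{\left(m \right)} = - \frac{25}{7}$
$V{\left(7 \right)} v{\left(\frac{22}{-23} \right)} = 0 \left(- \frac{25}{7}\right) = 0$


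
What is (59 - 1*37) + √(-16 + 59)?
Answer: 22 + √43 ≈ 28.557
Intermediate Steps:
(59 - 1*37) + √(-16 + 59) = (59 - 37) + √43 = 22 + √43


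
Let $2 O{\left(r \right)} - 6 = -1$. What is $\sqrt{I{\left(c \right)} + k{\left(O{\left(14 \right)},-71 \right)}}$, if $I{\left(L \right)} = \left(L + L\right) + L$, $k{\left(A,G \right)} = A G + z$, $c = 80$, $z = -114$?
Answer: $\frac{i \sqrt{206}}{2} \approx 7.1764 i$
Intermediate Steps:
$O{\left(r \right)} = \frac{5}{2}$ ($O{\left(r \right)} = 3 + \frac{1}{2} \left(-1\right) = 3 - \frac{1}{2} = \frac{5}{2}$)
$k{\left(A,G \right)} = -114 + A G$ ($k{\left(A,G \right)} = A G - 114 = -114 + A G$)
$I{\left(L \right)} = 3 L$ ($I{\left(L \right)} = 2 L + L = 3 L$)
$\sqrt{I{\left(c \right)} + k{\left(O{\left(14 \right)},-71 \right)}} = \sqrt{3 \cdot 80 + \left(-114 + \frac{5}{2} \left(-71\right)\right)} = \sqrt{240 - \frac{583}{2}} = \sqrt{- \frac{103}{2}} = \frac{i \sqrt{206}}{2}$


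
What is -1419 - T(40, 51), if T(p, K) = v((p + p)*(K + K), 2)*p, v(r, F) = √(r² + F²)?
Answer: -1419 - 80*√16646401 ≈ -3.2782e+5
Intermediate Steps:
v(r, F) = √(F² + r²)
T(p, K) = p*√(4 + 16*K²*p²) (T(p, K) = √(2² + ((p + p)*(K + K))²)*p = √(4 + ((2*p)*(2*K))²)*p = √(4 + (4*K*p)²)*p = √(4 + 16*K²*p²)*p = p*√(4 + 16*K²*p²))
-1419 - T(40, 51) = -1419 - 2*40*√(1 + 4*51²*40²) = -1419 - 2*40*√(1 + 4*2601*1600) = -1419 - 2*40*√(1 + 16646400) = -1419 - 2*40*√16646401 = -1419 - 80*√16646401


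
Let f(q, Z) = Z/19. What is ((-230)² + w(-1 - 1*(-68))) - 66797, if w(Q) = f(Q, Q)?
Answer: -263976/19 ≈ -13893.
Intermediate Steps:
f(q, Z) = Z/19 (f(q, Z) = Z*(1/19) = Z/19)
w(Q) = Q/19
((-230)² + w(-1 - 1*(-68))) - 66797 = ((-230)² + (-1 - 1*(-68))/19) - 66797 = (52900 + (-1 + 68)/19) - 66797 = (52900 + (1/19)*67) - 66797 = (52900 + 67/19) - 66797 = 1005167/19 - 66797 = -263976/19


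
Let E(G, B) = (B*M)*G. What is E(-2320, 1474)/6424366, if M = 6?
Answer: -10259040/3212183 ≈ -3.1938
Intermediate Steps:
E(G, B) = 6*B*G (E(G, B) = (B*6)*G = (6*B)*G = 6*B*G)
E(-2320, 1474)/6424366 = (6*1474*(-2320))/6424366 = -20518080*1/6424366 = -10259040/3212183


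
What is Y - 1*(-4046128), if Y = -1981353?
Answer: 2064775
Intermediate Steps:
Y - 1*(-4046128) = -1981353 - 1*(-4046128) = -1981353 + 4046128 = 2064775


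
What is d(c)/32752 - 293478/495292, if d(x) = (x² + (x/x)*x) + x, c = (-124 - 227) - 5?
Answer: 9270837/2847929 ≈ 3.2553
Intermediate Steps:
c = -356 (c = -351 - 5 = -356)
d(x) = x² + 2*x (d(x) = (x² + 1*x) + x = (x² + x) + x = (x + x²) + x = x² + 2*x)
d(c)/32752 - 293478/495292 = -356*(2 - 356)/32752 - 293478/495292 = -356*(-354)*(1/32752) - 293478*1/495292 = 126024*(1/32752) - 146739/247646 = 177/46 - 146739/247646 = 9270837/2847929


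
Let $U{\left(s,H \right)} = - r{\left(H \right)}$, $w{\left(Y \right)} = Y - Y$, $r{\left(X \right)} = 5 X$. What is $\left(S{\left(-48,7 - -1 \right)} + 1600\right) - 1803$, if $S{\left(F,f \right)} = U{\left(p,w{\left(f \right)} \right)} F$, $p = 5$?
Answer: $-203$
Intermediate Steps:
$w{\left(Y \right)} = 0$
$U{\left(s,H \right)} = - 5 H$
$S{\left(F,f \right)} = 0$ ($S{\left(F,f \right)} = \left(-5\right) 0 F = 0 F = 0$)
$\left(S{\left(-48,7 - -1 \right)} + 1600\right) - 1803 = \left(0 + 1600\right) - 1803 = 1600 - 1803 = -203$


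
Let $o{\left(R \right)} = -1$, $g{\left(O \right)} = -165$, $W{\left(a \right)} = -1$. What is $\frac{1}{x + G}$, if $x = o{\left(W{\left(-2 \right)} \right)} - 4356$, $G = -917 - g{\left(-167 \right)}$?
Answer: $- \frac{1}{5109} \approx -0.00019573$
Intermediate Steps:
$G = -752$ ($G = -917 - -165 = -917 + 165 = -752$)
$x = -4357$ ($x = -1 - 4356 = -4357$)
$\frac{1}{x + G} = \frac{1}{-4357 - 752} = \frac{1}{-5109} = - \frac{1}{5109}$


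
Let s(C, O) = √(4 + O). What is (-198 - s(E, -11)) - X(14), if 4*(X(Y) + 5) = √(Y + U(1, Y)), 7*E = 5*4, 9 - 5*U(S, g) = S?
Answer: -193 - √390/20 - I*√7 ≈ -193.99 - 2.6458*I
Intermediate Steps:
U(S, g) = 9/5 - S/5
E = 20/7 (E = (5*4)/7 = (⅐)*20 = 20/7 ≈ 2.8571)
X(Y) = -5 + √(8/5 + Y)/4 (X(Y) = -5 + √(Y + (9/5 - ⅕*1))/4 = -5 + √(Y + (9/5 - ⅕))/4 = -5 + √(Y + 8/5)/4 = -5 + √(8/5 + Y)/4)
(-198 - s(E, -11)) - X(14) = (-198 - √(4 - 11)) - (-5 + √(40 + 25*14)/20) = (-198 - √(-7)) - (-5 + √(40 + 350)/20) = (-198 - I*√7) - (-5 + √390/20) = (-198 - I*√7) + (5 - √390/20) = -193 - √390/20 - I*√7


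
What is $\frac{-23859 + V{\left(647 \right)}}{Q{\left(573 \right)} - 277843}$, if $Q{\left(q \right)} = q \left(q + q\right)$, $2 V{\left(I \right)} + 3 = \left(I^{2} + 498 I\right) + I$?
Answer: $\frac{693741}{757630} \approx 0.91567$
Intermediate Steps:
$V{\left(I \right)} = - \frac{3}{2} + \frac{I^{2}}{2} + \frac{499 I}{2}$ ($V{\left(I \right)} = - \frac{3}{2} + \frac{\left(I^{2} + 498 I\right) + I}{2} = - \frac{3}{2} + \frac{I^{2} + 499 I}{2} = - \frac{3}{2} + \left(\frac{I^{2}}{2} + \frac{499 I}{2}\right) = - \frac{3}{2} + \frac{I^{2}}{2} + \frac{499 I}{2}$)
$Q{\left(q \right)} = 2 q^{2}$ ($Q{\left(q \right)} = q 2 q = 2 q^{2}$)
$\frac{-23859 + V{\left(647 \right)}}{Q{\left(573 \right)} - 277843} = \frac{-23859 + \left(- \frac{3}{2} + \frac{647^{2}}{2} + \frac{499}{2} \cdot 647\right)}{2 \cdot 573^{2} - 277843} = \frac{-23859 + \left(- \frac{3}{2} + \frac{1}{2} \cdot 418609 + \frac{322853}{2}\right)}{2 \cdot 328329 - 277843} = \frac{-23859 + \left(- \frac{3}{2} + \frac{418609}{2} + \frac{322853}{2}\right)}{656658 - 277843} = \frac{-23859 + \frac{741459}{2}}{378815} = \frac{693741}{2} \cdot \frac{1}{378815} = \frac{693741}{757630}$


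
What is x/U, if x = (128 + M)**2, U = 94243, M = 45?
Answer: 29929/94243 ≈ 0.31757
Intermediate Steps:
x = 29929 (x = (128 + 45)**2 = 173**2 = 29929)
x/U = 29929/94243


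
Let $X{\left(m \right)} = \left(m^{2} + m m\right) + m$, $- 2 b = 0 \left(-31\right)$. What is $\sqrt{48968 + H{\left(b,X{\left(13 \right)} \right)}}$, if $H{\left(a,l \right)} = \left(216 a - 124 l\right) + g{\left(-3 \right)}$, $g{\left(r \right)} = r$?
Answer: $\sqrt{5441} \approx 73.763$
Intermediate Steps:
$b = 0$ ($b = - \frac{0 \left(-31\right)}{2} = \left(- \frac{1}{2}\right) 0 = 0$)
$X{\left(m \right)} = m + 2 m^{2}$ ($X{\left(m \right)} = \left(m^{2} + m^{2}\right) + m = 2 m^{2} + m = m + 2 m^{2}$)
$H{\left(a,l \right)} = -3 - 124 l + 216 a$ ($H{\left(a,l \right)} = \left(216 a - 124 l\right) - 3 = \left(- 124 l + 216 a\right) - 3 = -3 - 124 l + 216 a$)
$\sqrt{48968 + H{\left(b,X{\left(13 \right)} \right)}} = \sqrt{48968 - \left(3 + 124 \cdot 13 \left(1 + 2 \cdot 13\right)\right)} = \sqrt{48968 - \left(3 + 124 \cdot 13 \left(1 + 26\right)\right)} = \sqrt{48968 - \left(3 + 124 \cdot 13 \cdot 27\right)} = \sqrt{48968 - 43527} = \sqrt{5441}$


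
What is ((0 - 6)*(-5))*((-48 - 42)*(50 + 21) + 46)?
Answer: -190320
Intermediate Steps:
((0 - 6)*(-5))*((-48 - 42)*(50 + 21) + 46) = (-6*(-5))*(-90*71 + 46) = 30*(-6390 + 46) = 30*(-6344) = -190320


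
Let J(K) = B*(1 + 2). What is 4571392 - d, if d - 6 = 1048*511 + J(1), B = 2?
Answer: 4035852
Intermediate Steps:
J(K) = 6 (J(K) = 2*(1 + 2) = 2*3 = 6)
d = 535540 (d = 6 + (1048*511 + 6) = 6 + (535528 + 6) = 6 + 535534 = 535540)
4571392 - d = 4571392 - 1*535540 = 4571392 - 535540 = 4035852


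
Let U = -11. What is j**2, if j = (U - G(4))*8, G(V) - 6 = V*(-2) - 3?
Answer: 2304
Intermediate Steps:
G(V) = 3 - 2*V (G(V) = 6 + (V*(-2) - 3) = 6 + (-2*V - 3) = 6 + (-3 - 2*V) = 3 - 2*V)
j = -48 (j = (-11 - (3 - 2*4))*8 = (-11 - (3 - 8))*8 = (-11 - 1*(-5))*8 = (-11 + 5)*8 = -6*8 = -48)
j**2 = (-48)**2 = 2304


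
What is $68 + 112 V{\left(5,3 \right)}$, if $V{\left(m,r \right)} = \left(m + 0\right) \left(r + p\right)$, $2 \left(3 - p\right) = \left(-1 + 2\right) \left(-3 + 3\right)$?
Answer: $3428$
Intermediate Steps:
$p = 3$ ($p = 3 - \frac{\left(-1 + 2\right) \left(-3 + 3\right)}{2} = 3 - \frac{1 \cdot 0}{2} = 3 - 0 = 3 + 0 = 3$)
$V{\left(m,r \right)} = m \left(3 + r\right)$ ($V{\left(m,r \right)} = \left(m + 0\right) \left(r + 3\right) = m \left(3 + r\right)$)
$68 + 112 V{\left(5,3 \right)} = 68 + 112 \cdot 5 \left(3 + 3\right) = 68 + 112 \cdot 5 \cdot 6 = 68 + 112 \cdot 30 = 68 + 3360 = 3428$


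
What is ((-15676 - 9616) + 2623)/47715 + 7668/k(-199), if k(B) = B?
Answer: -370389751/9495285 ≈ -39.008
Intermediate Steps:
((-15676 - 9616) + 2623)/47715 + 7668/k(-199) = ((-15676 - 9616) + 2623)/47715 + 7668/(-199) = (-25292 + 2623)*(1/47715) + 7668*(-1/199) = -22669*1/47715 - 7668/199 = -22669/47715 - 7668/199 = -370389751/9495285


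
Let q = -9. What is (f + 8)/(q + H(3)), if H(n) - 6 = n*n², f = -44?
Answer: -3/2 ≈ -1.5000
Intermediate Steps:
H(n) = 6 + n³ (H(n) = 6 + n*n² = 6 + n³)
(f + 8)/(q + H(3)) = (-44 + 8)/(-9 + (6 + 3³)) = -36/(-9 + (6 + 27)) = -36/(-9 + 33) = -36/24 = (1/24)*(-36) = -3/2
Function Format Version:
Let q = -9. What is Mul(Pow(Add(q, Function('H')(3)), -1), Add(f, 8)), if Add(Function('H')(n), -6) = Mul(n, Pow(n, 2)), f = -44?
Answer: Rational(-3, 2) ≈ -1.5000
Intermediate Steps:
Function('H')(n) = Add(6, Pow(n, 3)) (Function('H')(n) = Add(6, Mul(n, Pow(n, 2))) = Add(6, Pow(n, 3)))
Mul(Pow(Add(q, Function('H')(3)), -1), Add(f, 8)) = Mul(Pow(Add(-9, Add(6, Pow(3, 3))), -1), Add(-44, 8)) = Mul(Pow(Add(-9, Add(6, 27)), -1), -36) = Mul(Pow(Add(-9, 33), -1), -36) = Mul(Pow(24, -1), -36) = Mul(Rational(1, 24), -36) = Rational(-3, 2)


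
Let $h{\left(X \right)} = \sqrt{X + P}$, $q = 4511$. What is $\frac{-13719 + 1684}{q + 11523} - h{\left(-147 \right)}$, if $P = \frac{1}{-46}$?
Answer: $- \frac{12035}{16034} - \frac{i \sqrt{311098}}{46} \approx -0.75059 - 12.125 i$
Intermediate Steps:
$P = - \frac{1}{46} \approx -0.021739$
$h{\left(X \right)} = \sqrt{- \frac{1}{46} + X}$ ($h{\left(X \right)} = \sqrt{X - \frac{1}{46}} = \sqrt{- \frac{1}{46} + X}$)
$\frac{-13719 + 1684}{q + 11523} - h{\left(-147 \right)} = \frac{-13719 + 1684}{4511 + 11523} - \frac{\sqrt{-46 + 2116 \left(-147\right)}}{46} = - \frac{12035}{16034} - \frac{\sqrt{-46 - 311052}}{46} = \left(-12035\right) \frac{1}{16034} - \frac{\sqrt{-311098}}{46} = - \frac{12035}{16034} - \frac{i \sqrt{311098}}{46}$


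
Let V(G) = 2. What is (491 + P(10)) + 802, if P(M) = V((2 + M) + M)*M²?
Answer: 1493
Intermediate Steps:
P(M) = 2*M²
(491 + P(10)) + 802 = (491 + 2*10²) + 802 = (491 + 2*100) + 802 = (491 + 200) + 802 = 691 + 802 = 1493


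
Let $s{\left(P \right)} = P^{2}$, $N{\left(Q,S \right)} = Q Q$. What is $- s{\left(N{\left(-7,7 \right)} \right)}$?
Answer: $-2401$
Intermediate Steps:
$N{\left(Q,S \right)} = Q^{2}$
$- s{\left(N{\left(-7,7 \right)} \right)} = - \left(\left(-7\right)^{2}\right)^{2} = - 49^{2} = \left(-1\right) 2401 = -2401$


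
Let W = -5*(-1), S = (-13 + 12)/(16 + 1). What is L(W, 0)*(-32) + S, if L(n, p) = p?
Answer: -1/17 ≈ -0.058824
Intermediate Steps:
S = -1/17 ≈ -0.058824
W = 5
L(W, 0)*(-32) + S = 0*(-32) - 1/17 = 0 - 1/17 = -1/17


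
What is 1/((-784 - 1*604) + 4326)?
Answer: 1/2938 ≈ 0.00034037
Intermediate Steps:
1/((-784 - 1*604) + 4326) = 1/((-784 - 604) + 4326) = 1/(-1388 + 4326) = 1/2938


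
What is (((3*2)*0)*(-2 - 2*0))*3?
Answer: 0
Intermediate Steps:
(((3*2)*0)*(-2 - 2*0))*3 = ((6*0)*(-2 + 0))*3 = (0*(-2))*3 = 0*3 = 0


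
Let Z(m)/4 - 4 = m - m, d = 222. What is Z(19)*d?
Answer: 3552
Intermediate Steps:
Z(m) = 16 (Z(m) = 16 + 4*(m - m) = 16 + 4*0 = 16 + 0 = 16)
Z(19)*d = 16*222 = 3552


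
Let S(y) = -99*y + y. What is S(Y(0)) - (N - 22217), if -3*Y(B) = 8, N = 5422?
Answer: 51169/3 ≈ 17056.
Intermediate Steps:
Y(B) = -8/3 (Y(B) = -⅓*8 = -8/3)
S(y) = -98*y
S(Y(0)) - (N - 22217) = -98*(-8/3) - (5422 - 22217) = 784/3 - 1*(-16795) = 784/3 + 16795 = 51169/3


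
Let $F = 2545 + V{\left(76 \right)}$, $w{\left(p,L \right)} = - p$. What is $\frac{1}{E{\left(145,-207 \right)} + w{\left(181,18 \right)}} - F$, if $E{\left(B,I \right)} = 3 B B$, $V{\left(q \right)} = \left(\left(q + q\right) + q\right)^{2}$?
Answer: $- \frac{3429546925}{62894} \approx -54529.0$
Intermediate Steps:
$V{\left(q \right)} = 9 q^{2}$ ($V{\left(q \right)} = \left(2 q + q\right)^{2} = \left(3 q\right)^{2} = 9 q^{2}$)
$F = 54529$ ($F = 2545 + 9 \cdot 76^{2} = 2545 + 9 \cdot 5776 = 2545 + 51984 = 54529$)
$E{\left(B,I \right)} = 3 B^{2}$
$\frac{1}{E{\left(145,-207 \right)} + w{\left(181,18 \right)}} - F = \frac{1}{3 \cdot 145^{2} - 181} - 54529 = \frac{1}{3 \cdot 21025 - 181} - 54529 = \frac{1}{63075 - 181} - 54529 = \frac{1}{62894} - 54529 = - \frac{3429546925}{62894}$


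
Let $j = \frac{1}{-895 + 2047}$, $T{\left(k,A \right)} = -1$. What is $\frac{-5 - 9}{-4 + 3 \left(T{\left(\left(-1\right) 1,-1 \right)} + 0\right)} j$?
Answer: $\frac{1}{576} \approx 0.0017361$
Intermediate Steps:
$j = \frac{1}{1152} \approx 0.00086806$
$\frac{-5 - 9}{-4 + 3 \left(T{\left(\left(-1\right) 1,-1 \right)} + 0\right)} j = \frac{-5 - 9}{-4 + 3 \left(-1 + 0\right)} \frac{1}{1152} = - \frac{14}{-4 + 3 \left(-1\right)} \frac{1}{1152} = - \frac{14}{-4 - 3} \cdot \frac{1}{1152} = - \frac{14}{-7} \cdot \frac{1}{1152} = \left(-14\right) \left(- \frac{1}{7}\right) \frac{1}{1152} = 2 \cdot \frac{1}{1152} = \frac{1}{576}$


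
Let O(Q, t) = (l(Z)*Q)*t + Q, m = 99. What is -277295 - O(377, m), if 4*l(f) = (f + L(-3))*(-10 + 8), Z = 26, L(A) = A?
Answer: 303085/2 ≈ 1.5154e+5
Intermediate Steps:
l(f) = 3/2 - f/2 (l(f) = ((f - 3)*(-10 + 8))/4 = ((-3 + f)*(-2))/4 = (6 - 2*f)/4 = 3/2 - f/2)
O(Q, t) = Q - 23*Q*t/2 (O(Q, t) = ((3/2 - ½*26)*Q)*t + Q = ((3/2 - 13)*Q)*t + Q = (-23*Q/2)*t + Q = -23*Q*t/2 + Q = Q - 23*Q*t/2)
-277295 - O(377, m) = -277295 - 377*(2 - 23*99)/2 = -277295 - 377*(2 - 2277)/2 = -277295 - 377*(-2275)/2 = -277295 - 1*(-857675/2) = -277295 + 857675/2 = 303085/2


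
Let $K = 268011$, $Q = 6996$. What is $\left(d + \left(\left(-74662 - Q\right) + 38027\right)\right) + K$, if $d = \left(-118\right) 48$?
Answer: $218716$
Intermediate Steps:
$d = -5664$
$\left(d + \left(\left(-74662 - Q\right) + 38027\right)\right) + K = \left(-5664 + \left(\left(-74662 - 6996\right) + 38027\right)\right) + 268011 = \left(-5664 + \left(-81658 + 38027\right)\right) + 268011 = \left(-5664 - 43631\right) + 268011 = -49295 + 268011 = 218716$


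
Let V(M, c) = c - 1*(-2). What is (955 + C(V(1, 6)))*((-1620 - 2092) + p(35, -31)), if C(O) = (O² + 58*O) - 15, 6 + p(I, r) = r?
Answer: -5503532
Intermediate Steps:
V(M, c) = 2 + c (V(M, c) = c + 2 = 2 + c)
p(I, r) = -6 + r
C(O) = -15 + O² + 58*O
(955 + C(V(1, 6)))*((-1620 - 2092) + p(35, -31)) = (955 + (-15 + (2 + 6)² + 58*(2 + 6)))*((-1620 - 2092) + (-6 - 31)) = (955 + (-15 + 8² + 58*8))*(-3712 - 37) = (955 + (-15 + 64 + 464))*(-3749) = (955 + 513)*(-3749) = 1468*(-3749) = -5503532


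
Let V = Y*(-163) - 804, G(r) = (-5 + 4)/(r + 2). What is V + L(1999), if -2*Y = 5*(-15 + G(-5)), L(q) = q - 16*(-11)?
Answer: -13817/3 ≈ -4605.7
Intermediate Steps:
G(r) = -1/(2 + r)
L(q) = 176 + q (L(q) = q + 176 = 176 + q)
Y = 110/3 (Y = -5*(-15 - 1/(2 - 5))/2 = -5*(-15 - 1/(-3))/2 = -5*(-15 - 1*(-⅓))/2 = -5*(-15 + ⅓)/2 = -5*(-44)/(2*3) = -½*(-220/3) = 110/3 ≈ 36.667)
V = -20342/3 (V = (110/3)*(-163) - 804 = -17930/3 - 804 = -20342/3 ≈ -6780.7)
V + L(1999) = -20342/3 + (176 + 1999) = -20342/3 + 2175 = -13817/3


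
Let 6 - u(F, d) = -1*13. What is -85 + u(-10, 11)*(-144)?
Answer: -2821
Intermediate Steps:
u(F, d) = 19 (u(F, d) = 6 - (-1)*13 = 6 - 1*(-13) = 6 + 13 = 19)
-85 + u(-10, 11)*(-144) = -85 + 19*(-144) = -85 - 2736 = -2821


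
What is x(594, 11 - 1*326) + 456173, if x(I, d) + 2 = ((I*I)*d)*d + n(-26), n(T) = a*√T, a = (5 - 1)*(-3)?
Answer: 35010608271 - 12*I*√26 ≈ 3.5011e+10 - 61.188*I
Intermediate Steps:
a = -12 (a = 4*(-3) = -12)
n(T) = -12*√T
x(I, d) = -2 + I²*d² - 12*I*√26 (x(I, d) = -2 + (((I*I)*d)*d - 12*I*√26) = -2 + ((I²*d)*d - 12*I*√26) = -2 + ((d*I²)*d - 12*I*√26) = -2 + (I²*d² - 12*I*√26) = -2 + I²*d² - 12*I*√26)
x(594, 11 - 1*326) + 456173 = (-2 + 594²*(11 - 1*326)² - 12*I*√26) + 456173 = (-2 + 352836*(11 - 326)² - 12*I*√26) + 456173 = (-2 + 352836*(-315)² - 12*I*√26) + 456173 = (-2 + 352836*99225 - 12*I*√26) + 456173 = (-2 + 35010152100 - 12*I*√26) + 456173 = (35010152098 - 12*I*√26) + 456173 = 35010608271 - 12*I*√26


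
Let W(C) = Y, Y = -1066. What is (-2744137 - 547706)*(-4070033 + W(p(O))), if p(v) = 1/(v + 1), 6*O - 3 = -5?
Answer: 13401418745457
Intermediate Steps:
O = -⅓ (O = ½ + (⅙)*(-5) = ½ - ⅚ = -⅓ ≈ -0.33333)
p(v) = 1/(1 + v)
W(C) = -1066
(-2744137 - 547706)*(-4070033 + W(p(O))) = (-2744137 - 547706)*(-4070033 - 1066) = -3291843*(-4071099) = 13401418745457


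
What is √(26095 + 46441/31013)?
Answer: 2*√6274943063697/31013 ≈ 161.54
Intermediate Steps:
√(26095 + 46441/31013) = √(809330676/31013) = 2*√6274943063697/31013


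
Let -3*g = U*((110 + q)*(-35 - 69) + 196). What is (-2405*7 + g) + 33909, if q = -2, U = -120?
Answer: -424366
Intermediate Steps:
g = -441440 (g = -(-40)*((110 - 2)*(-35 - 69) + 196) = -(-40)*(108*(-104) + 196) = -(-40)*(-11232 + 196) = -(-40)*(-11036) = -1/3*1324320 = -441440)
(-2405*7 + g) + 33909 = (-2405*7 - 441440) + 33909 = (-481*35 - 441440) + 33909 = (-16835 - 441440) + 33909 = -458275 + 33909 = -424366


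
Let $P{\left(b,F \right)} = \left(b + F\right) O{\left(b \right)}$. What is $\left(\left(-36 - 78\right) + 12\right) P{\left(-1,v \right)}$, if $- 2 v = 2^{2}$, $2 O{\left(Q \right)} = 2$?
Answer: $306$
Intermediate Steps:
$O{\left(Q \right)} = 1$ ($O{\left(Q \right)} = \frac{1}{2} \cdot 2 = 1$)
$v = -2$ ($v = - \frac{2^{2}}{2} = \left(- \frac{1}{2}\right) 4 = -2$)
$P{\left(b,F \right)} = F + b$ ($P{\left(b,F \right)} = \left(b + F\right) 1 = \left(F + b\right) 1 = F + b$)
$\left(\left(-36 - 78\right) + 12\right) P{\left(-1,v \right)} = \left(\left(-36 - 78\right) + 12\right) \left(-2 - 1\right) = \left(\left(-36 - 78\right) + 12\right) \left(-3\right) = \left(-114 + 12\right) \left(-3\right) = \left(-102\right) \left(-3\right) = 306$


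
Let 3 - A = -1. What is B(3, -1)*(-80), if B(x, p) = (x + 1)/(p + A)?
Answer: -320/3 ≈ -106.67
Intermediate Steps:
A = 4 (A = 3 - 1*(-1) = 3 + 1 = 4)
B(x, p) = (1 + x)/(4 + p) (B(x, p) = (x + 1)/(p + 4) = (1 + x)/(4 + p))
B(3, -1)*(-80) = ((1 + 3)/(4 - 1))*(-80) = (4/3)*(-80) = -320/3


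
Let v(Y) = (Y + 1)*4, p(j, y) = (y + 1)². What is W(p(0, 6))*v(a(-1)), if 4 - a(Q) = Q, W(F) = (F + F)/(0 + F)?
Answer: 48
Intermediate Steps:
p(j, y) = (1 + y)²
W(F) = 2 (W(F) = (2*F)/F = 2)
a(Q) = 4 - Q
v(Y) = 4 + 4*Y (v(Y) = (1 + Y)*4 = 4 + 4*Y)
W(p(0, 6))*v(a(-1)) = 2*(4 + 4*(4 - 1*(-1))) = 2*(4 + 4*(4 + 1)) = 2*(4 + 4*5) = 2*(4 + 20) = 2*24 = 48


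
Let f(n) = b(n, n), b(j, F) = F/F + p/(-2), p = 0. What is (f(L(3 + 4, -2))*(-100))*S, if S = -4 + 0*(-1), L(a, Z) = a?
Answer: 400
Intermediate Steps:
b(j, F) = 1 (b(j, F) = F/F + 0/(-2) = 1 + 0*(-1/2) = 1 + 0 = 1)
f(n) = 1
S = -4 (S = -4 + 0 = -4)
(f(L(3 + 4, -2))*(-100))*S = (1*(-100))*(-4) = -100*(-4) = 400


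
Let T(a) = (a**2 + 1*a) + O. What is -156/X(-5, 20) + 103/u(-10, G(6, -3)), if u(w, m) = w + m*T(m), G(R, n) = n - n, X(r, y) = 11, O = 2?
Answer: -2693/110 ≈ -24.482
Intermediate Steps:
T(a) = 2 + a + a**2 (T(a) = (a**2 + 1*a) + 2 = (a**2 + a) + 2 = (a + a**2) + 2 = 2 + a + a**2)
G(R, n) = 0
u(w, m) = w + m*(2 + m + m**2)
-156/X(-5, 20) + 103/u(-10, G(6, -3)) = -156/11 + 103/(-10 + 0*(2 + 0 + 0**2)) = -156*1/11 + 103/(-10 + 0*(2 + 0 + 0)) = -156/11 + 103/(-10 + 0*2) = -156/11 + 103/(-10 + 0) = -156/11 + 103/(-10) = -156/11 + 103*(-1/10) = -156/11 - 103/10 = -2693/110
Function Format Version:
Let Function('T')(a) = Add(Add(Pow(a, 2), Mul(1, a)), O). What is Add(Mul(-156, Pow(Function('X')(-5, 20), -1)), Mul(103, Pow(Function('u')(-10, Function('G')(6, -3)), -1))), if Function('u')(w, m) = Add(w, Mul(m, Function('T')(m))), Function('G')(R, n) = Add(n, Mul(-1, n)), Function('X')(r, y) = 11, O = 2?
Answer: Rational(-2693, 110) ≈ -24.482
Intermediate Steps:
Function('T')(a) = Add(2, a, Pow(a, 2)) (Function('T')(a) = Add(Add(Pow(a, 2), Mul(1, a)), 2) = Add(Add(Pow(a, 2), a), 2) = Add(Add(a, Pow(a, 2)), 2) = Add(2, a, Pow(a, 2)))
Function('G')(R, n) = 0
Function('u')(w, m) = Add(w, Mul(m, Add(2, m, Pow(m, 2))))
Add(Mul(-156, Pow(Function('X')(-5, 20), -1)), Mul(103, Pow(Function('u')(-10, Function('G')(6, -3)), -1))) = Add(Mul(-156, Pow(11, -1)), Mul(103, Pow(Add(-10, Mul(0, Add(2, 0, Pow(0, 2)))), -1))) = Add(Mul(-156, Rational(1, 11)), Mul(103, Pow(Add(-10, Mul(0, Add(2, 0, 0))), -1))) = Add(Rational(-156, 11), Mul(103, Pow(Add(-10, Mul(0, 2)), -1))) = Add(Rational(-156, 11), Mul(103, Pow(Add(-10, 0), -1))) = Add(Rational(-156, 11), Mul(103, Pow(-10, -1))) = Add(Rational(-156, 11), Mul(103, Rational(-1, 10))) = Add(Rational(-156, 11), Rational(-103, 10)) = Rational(-2693, 110)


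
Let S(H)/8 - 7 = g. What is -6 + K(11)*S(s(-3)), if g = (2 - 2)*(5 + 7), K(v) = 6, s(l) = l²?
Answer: 330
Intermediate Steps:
g = 0 (g = 0*12 = 0)
S(H) = 56 (S(H) = 56 + 8*0 = 56 + 0 = 56)
-6 + K(11)*S(s(-3)) = -6 + 6*56 = -6 + 336 = 330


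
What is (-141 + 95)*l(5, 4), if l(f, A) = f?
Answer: -230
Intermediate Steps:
(-141 + 95)*l(5, 4) = (-141 + 95)*5 = -46*5 = -230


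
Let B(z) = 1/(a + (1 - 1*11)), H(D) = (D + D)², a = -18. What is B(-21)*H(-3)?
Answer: -9/7 ≈ -1.2857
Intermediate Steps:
H(D) = 4*D² (H(D) = (2*D)² = 4*D²)
B(z) = -1/28 (B(z) = 1/(-18 + (1 - 1*11)) = 1/(-18 + (1 - 11)) = 1/(-18 - 10) = 1/(-28) = -1/28)
B(-21)*H(-3) = -(-3)²/7 = -9/7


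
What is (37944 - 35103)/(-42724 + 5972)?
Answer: -2841/36752 ≈ -0.077302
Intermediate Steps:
(37944 - 35103)/(-42724 + 5972) = 2841/(-36752) = 2841*(-1/36752) = -2841/36752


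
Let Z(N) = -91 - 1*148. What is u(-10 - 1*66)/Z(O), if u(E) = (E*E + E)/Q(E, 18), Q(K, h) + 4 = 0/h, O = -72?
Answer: 1425/239 ≈ 5.9623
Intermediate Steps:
Q(K, h) = -4 (Q(K, h) = -4 + 0/h = -4 + 0 = -4)
Z(N) = -239 (Z(N) = -91 - 148 = -239)
u(E) = -E/4 - E²/4 (u(E) = (E*E + E)/(-4) = (E² + E)*(-¼) = (E + E²)*(-¼) = -E/4 - E²/4)
u(-10 - 1*66)/Z(O) = -(-10 - 1*66)*(1 + (-10 - 1*66))/4/(-239) = -(-10 - 66)*(1 + (-10 - 66))/4*(-1/239) = -¼*(-76)*(1 - 76)*(-1/239) = -¼*(-76)*(-75)*(-1/239) = -1425*(-1/239) = 1425/239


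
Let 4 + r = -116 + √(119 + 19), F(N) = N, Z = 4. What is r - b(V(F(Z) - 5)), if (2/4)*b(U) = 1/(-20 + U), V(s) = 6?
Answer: -839/7 + √138 ≈ -108.11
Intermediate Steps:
b(U) = 2/(-20 + U)
r = -120 + √138 (r = -4 + (-116 + √(119 + 19)) = -4 + (-116 + √138) = -120 + √138 ≈ -108.25)
r - b(V(F(Z) - 5)) = (-120 + √138) - 2/(-20 + 6) = (-120 + √138) - 2/(-14) = (-120 + √138) - 2*(-1)/14 = (-120 + √138) - 1*(-⅐) = (-120 + √138) + ⅐ = -839/7 + √138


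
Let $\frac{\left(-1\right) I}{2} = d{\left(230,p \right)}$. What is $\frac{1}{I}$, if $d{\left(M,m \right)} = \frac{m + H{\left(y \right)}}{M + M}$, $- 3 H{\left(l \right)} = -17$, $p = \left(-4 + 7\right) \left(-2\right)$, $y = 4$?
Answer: $690$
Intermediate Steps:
$p = -6$ ($p = 3 \left(-2\right) = -6$)
$H{\left(l \right)} = \frac{17}{3}$ ($H{\left(l \right)} = \left(- \frac{1}{3}\right) \left(-17\right) = \frac{17}{3}$)
$d{\left(M,m \right)} = \frac{\frac{17}{3} + m}{2 M}$ ($d{\left(M,m \right)} = \frac{m + \frac{17}{3}}{M + M} = \frac{\frac{17}{3} + m}{2 M}$)
$I = \frac{1}{690}$ ($I = - 2 \frac{17 + 3 \left(-6\right)}{6 \cdot 230} = - 2 \cdot \frac{1}{6} \cdot \frac{1}{230} \left(17 - 18\right) = - 2 \cdot \frac{1}{6} \cdot \frac{1}{230} \left(-1\right) = \left(-2\right) \left(- \frac{1}{1380}\right) = \frac{1}{690} \approx 0.0014493$)
$\frac{1}{I} = \frac{1}{\frac{1}{690}} = 690$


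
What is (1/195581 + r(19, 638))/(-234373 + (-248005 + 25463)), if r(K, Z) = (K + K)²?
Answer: -18827931/5957592841 ≈ -0.0031603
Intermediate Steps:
r(K, Z) = 4*K² (r(K, Z) = (2*K)² = 4*K²)
(1/195581 + r(19, 638))/(-234373 + (-248005 + 25463)) = (1/195581 + 4*19²)/(-234373 + (-248005 + 25463)) = (1/195581 + 4*361)/(-234373 - 222542) = (1/195581 + 1444)/(-456915) = (282418965/195581)*(-1/456915) = -18827931/5957592841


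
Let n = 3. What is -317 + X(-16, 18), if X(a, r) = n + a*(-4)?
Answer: -250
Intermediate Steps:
X(a, r) = 3 - 4*a (X(a, r) = 3 + a*(-4) = 3 - 4*a)
-317 + X(-16, 18) = -317 + (3 - 4*(-16)) = -317 + (3 + 64) = -317 + 67 = -250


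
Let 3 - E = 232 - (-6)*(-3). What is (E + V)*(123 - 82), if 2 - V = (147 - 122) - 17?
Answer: -8897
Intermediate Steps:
V = -6 (V = 2 - ((147 - 122) - 17) = 2 - (25 - 17) = 2 - 1*8 = 2 - 8 = -6)
E = -211 (E = 3 - (232 - (-6)*(-3)) = 3 - (232 - 1*18) = 3 - (232 - 18) = 3 - 1*214 = 3 - 214 = -211)
(E + V)*(123 - 82) = (-211 - 6)*(123 - 82) = -217*41 = -8897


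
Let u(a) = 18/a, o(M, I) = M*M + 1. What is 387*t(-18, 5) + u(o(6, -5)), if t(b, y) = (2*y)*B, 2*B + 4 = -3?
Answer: -501147/37 ≈ -13545.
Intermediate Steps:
B = -7/2 (B = -2 + (½)*(-3) = -2 - 3/2 = -7/2 ≈ -3.5000)
o(M, I) = 1 + M² (o(M, I) = M² + 1 = 1 + M²)
t(b, y) = -7*y (t(b, y) = (2*y)*(-7/2) = -7*y)
387*t(-18, 5) + u(o(6, -5)) = 387*(-7*5) + 18/(1 + 6²) = 387*(-35) + 18/(1 + 36) = -13545 + 18/37 = -501147/37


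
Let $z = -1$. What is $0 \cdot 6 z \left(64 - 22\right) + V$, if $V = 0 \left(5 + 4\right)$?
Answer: $0$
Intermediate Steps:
$V = 0$ ($V = 0 \cdot 9 = 0$)
$0 \cdot 6 z \left(64 - 22\right) + V = 0 \cdot 6 \left(-1\right) \left(64 - 22\right) + 0 = 0 \left(-1\right) 42 + 0 = 0 \cdot 42 + 0 = 0 + 0 = 0$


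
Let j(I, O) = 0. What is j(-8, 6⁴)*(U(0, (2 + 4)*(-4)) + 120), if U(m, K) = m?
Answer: 0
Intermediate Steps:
j(-8, 6⁴)*(U(0, (2 + 4)*(-4)) + 120) = 0*(0 + 120) = 0*120 = 0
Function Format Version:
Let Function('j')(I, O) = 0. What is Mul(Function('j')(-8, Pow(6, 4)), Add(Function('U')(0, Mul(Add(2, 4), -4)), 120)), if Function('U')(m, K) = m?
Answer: 0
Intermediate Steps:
Mul(Function('j')(-8, Pow(6, 4)), Add(Function('U')(0, Mul(Add(2, 4), -4)), 120)) = Mul(0, Add(0, 120)) = Mul(0, 120) = 0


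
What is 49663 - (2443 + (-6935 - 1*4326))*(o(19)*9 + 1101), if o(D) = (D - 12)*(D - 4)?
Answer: 18091291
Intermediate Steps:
o(D) = (-12 + D)*(-4 + D)
49663 - (2443 + (-6935 - 1*4326))*(o(19)*9 + 1101) = 49663 - (2443 + (-6935 - 1*4326))*((48 + 19² - 16*19)*9 + 1101) = 49663 - (2443 + (-6935 - 4326))*((48 + 361 - 304)*9 + 1101) = 49663 - (2443 - 11261)*(105*9 + 1101) = 49663 - (-8818)*(945 + 1101) = 49663 - (-8818)*2046 = 49663 - 1*(-18041628) = 49663 + 18041628 = 18091291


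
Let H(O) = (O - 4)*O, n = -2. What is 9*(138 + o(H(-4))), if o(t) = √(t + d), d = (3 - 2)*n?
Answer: 1242 + 9*√30 ≈ 1291.3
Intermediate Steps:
H(O) = O*(-4 + O) (H(O) = (-4 + O)*O = O*(-4 + O))
d = -2 (d = (3 - 2)*(-2) = 1*(-2) = -2)
o(t) = √(-2 + t) (o(t) = √(t - 2) = √(-2 + t))
9*(138 + o(H(-4))) = 9*(138 + √(-2 - 4*(-4 - 4))) = 9*(138 + √(-2 - 4*(-8))) = 9*(138 + √(-2 + 32)) = 9*(138 + √30) = 1242 + 9*√30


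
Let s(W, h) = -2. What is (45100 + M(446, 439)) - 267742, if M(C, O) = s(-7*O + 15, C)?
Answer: -222644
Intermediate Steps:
M(C, O) = -2
(45100 + M(446, 439)) - 267742 = (45100 - 2) - 267742 = 45098 - 267742 = -222644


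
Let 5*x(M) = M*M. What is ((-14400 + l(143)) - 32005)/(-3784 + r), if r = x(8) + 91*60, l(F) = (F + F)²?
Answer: 176955/8444 ≈ 20.956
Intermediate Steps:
x(M) = M²/5 (x(M) = (M*M)/5 = M²/5)
l(F) = 4*F² (l(F) = (2*F)² = 4*F²)
r = 27364/5 (r = (⅕)*8² + 91*60 = (⅕)*64 + 5460 = 64/5 + 5460 = 27364/5 ≈ 5472.8)
((-14400 + l(143)) - 32005)/(-3784 + r) = ((-14400 + 4*143²) - 32005)/(-3784 + 27364/5) = ((-14400 + 4*20449) - 32005)/(8444/5) = ((-14400 + 81796) - 32005)*(5/8444) = (67396 - 32005)*(5/8444) = 35391*(5/8444) = 176955/8444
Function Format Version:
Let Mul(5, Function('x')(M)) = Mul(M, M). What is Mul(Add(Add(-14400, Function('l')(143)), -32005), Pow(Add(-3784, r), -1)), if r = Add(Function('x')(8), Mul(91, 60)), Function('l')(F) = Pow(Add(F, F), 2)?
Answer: Rational(176955, 8444) ≈ 20.956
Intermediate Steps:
Function('x')(M) = Mul(Rational(1, 5), Pow(M, 2)) (Function('x')(M) = Mul(Rational(1, 5), Mul(M, M)) = Mul(Rational(1, 5), Pow(M, 2)))
Function('l')(F) = Mul(4, Pow(F, 2)) (Function('l')(F) = Pow(Mul(2, F), 2) = Mul(4, Pow(F, 2)))
r = Rational(27364, 5) (r = Add(Mul(Rational(1, 5), Pow(8, 2)), Mul(91, 60)) = Add(Mul(Rational(1, 5), 64), 5460) = Add(Rational(64, 5), 5460) = Rational(27364, 5) ≈ 5472.8)
Mul(Add(Add(-14400, Function('l')(143)), -32005), Pow(Add(-3784, r), -1)) = Mul(Add(Add(-14400, Mul(4, Pow(143, 2))), -32005), Pow(Add(-3784, Rational(27364, 5)), -1)) = Mul(Add(Add(-14400, Mul(4, 20449)), -32005), Pow(Rational(8444, 5), -1)) = Mul(Add(Add(-14400, 81796), -32005), Rational(5, 8444)) = Mul(Add(67396, -32005), Rational(5, 8444)) = Mul(35391, Rational(5, 8444)) = Rational(176955, 8444)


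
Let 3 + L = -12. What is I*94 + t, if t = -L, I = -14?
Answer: -1301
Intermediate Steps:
L = -15 (L = -3 - 12 = -15)
t = 15 (t = -1*(-15) = 15)
I*94 + t = -14*94 + 15 = -1316 + 15 = -1301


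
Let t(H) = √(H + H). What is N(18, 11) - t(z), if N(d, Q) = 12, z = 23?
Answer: 12 - √46 ≈ 5.2177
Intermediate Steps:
t(H) = √2*√H (t(H) = √(2*H) = √2*√H)
N(18, 11) - t(z) = 12 - √2*√23 = 12 - √46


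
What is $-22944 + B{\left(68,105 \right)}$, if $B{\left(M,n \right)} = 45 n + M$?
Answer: $-18151$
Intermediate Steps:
$B{\left(M,n \right)} = M + 45 n$
$-22944 + B{\left(68,105 \right)} = -22944 + \left(68 + 45 \cdot 105\right) = -22944 + \left(68 + 4725\right) = -22944 + 4793 = -18151$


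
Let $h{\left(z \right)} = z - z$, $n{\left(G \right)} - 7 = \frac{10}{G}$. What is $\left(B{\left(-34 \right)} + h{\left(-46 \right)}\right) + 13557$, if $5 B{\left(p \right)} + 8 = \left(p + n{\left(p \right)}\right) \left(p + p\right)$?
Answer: $\frac{69633}{5} \approx 13927.0$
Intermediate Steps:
$n{\left(G \right)} = 7 + \frac{10}{G}$
$h{\left(z \right)} = 0$
$B{\left(p \right)} = - \frac{8}{5} + \frac{2 p \left(7 + p + \frac{10}{p}\right)}{5}$ ($B{\left(p \right)} = - \frac{8}{5} + \frac{\left(p + \left(7 + \frac{10}{p}\right)\right) \left(p + p\right)}{5} = - \frac{8}{5} + \frac{\left(7 + p + \frac{10}{p}\right) 2 p}{5} = - \frac{8}{5} + \frac{2 p \left(7 + p + \frac{10}{p}\right)}{5}$)
$\left(B{\left(-34 \right)} + h{\left(-46 \right)}\right) + 13557 = \left(\left(\frac{12}{5} + \frac{2 \left(-34\right)^{2}}{5} + \frac{14}{5} \left(-34\right)\right) + 0\right) + 13557 = \left(\left(\frac{12}{5} + \frac{2}{5} \cdot 1156 - \frac{476}{5}\right) + 0\right) + 13557 = \left(\left(\frac{12}{5} + \frac{2312}{5} - \frac{476}{5}\right) + 0\right) + 13557 = \left(\frac{1848}{5} + 0\right) + 13557 = \frac{1848}{5} + 13557 = \frac{69633}{5}$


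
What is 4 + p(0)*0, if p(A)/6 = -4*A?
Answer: 4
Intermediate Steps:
p(A) = -24*A (p(A) = 6*(-4*A) = -24*A)
4 + p(0)*0 = 4 - 24*0*0 = 4 + 0*0 = 4 + 0 = 4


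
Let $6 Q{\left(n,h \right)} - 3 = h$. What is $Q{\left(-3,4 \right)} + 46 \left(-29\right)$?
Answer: $- \frac{7997}{6} \approx -1332.8$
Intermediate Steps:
$Q{\left(n,h \right)} = \frac{1}{2} + \frac{h}{6}$
$Q{\left(-3,4 \right)} + 46 \left(-29\right) = \left(\frac{1}{2} + \frac{1}{6} \cdot 4\right) + 46 \left(-29\right) = \left(\frac{1}{2} + \frac{2}{3}\right) - 1334 = \frac{7}{6} - 1334 = - \frac{7997}{6}$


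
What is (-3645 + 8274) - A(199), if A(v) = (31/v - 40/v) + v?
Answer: 881579/199 ≈ 4430.0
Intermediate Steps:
A(v) = v - 9/v (A(v) = -9/v + v = v - 9/v)
(-3645 + 8274) - A(199) = (-3645 + 8274) - (199 - 9/199) = 4629 - (199 - 9*1/199) = 4629 - (199 - 9/199) = 4629 - 1*39592/199 = 4629 - 39592/199 = 881579/199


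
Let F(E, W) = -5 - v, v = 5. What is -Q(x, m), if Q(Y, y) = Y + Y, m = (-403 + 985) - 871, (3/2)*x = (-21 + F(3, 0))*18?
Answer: 744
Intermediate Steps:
F(E, W) = -10 (F(E, W) = -5 - 1*5 = -5 - 5 = -10)
x = -372 (x = 2*((-21 - 10)*18)/3 = 2*(-31*18)/3 = (⅔)*(-558) = -372)
m = -289 (m = 582 - 871 = -289)
Q(Y, y) = 2*Y
-Q(x, m) = -2*(-372) = -1*(-744) = 744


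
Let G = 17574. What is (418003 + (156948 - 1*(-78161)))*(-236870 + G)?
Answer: -143224849152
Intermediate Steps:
(418003 + (156948 - 1*(-78161)))*(-236870 + G) = (418003 + (156948 - 1*(-78161)))*(-236870 + 17574) = (418003 + (156948 + 78161))*(-219296) = (418003 + 235109)*(-219296) = 653112*(-219296) = -143224849152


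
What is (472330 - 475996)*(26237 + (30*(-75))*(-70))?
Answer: -673579842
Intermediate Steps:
(472330 - 475996)*(26237 + (30*(-75))*(-70)) = -3666*(26237 - 2250*(-70)) = -3666*(26237 + 157500) = -3666*183737 = -673579842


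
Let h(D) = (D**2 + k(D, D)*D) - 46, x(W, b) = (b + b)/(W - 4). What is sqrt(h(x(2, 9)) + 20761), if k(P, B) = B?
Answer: sqrt(20877) ≈ 144.49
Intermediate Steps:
x(W, b) = 2*b/(-4 + W) (x(W, b) = (2*b)/(-4 + W) = 2*b/(-4 + W))
h(D) = -46 + 2*D**2 (h(D) = (D**2 + D*D) - 46 = (D**2 + D**2) - 46 = 2*D**2 - 46 = -46 + 2*D**2)
sqrt(h(x(2, 9)) + 20761) = sqrt((-46 + 2*(2*9/(-4 + 2))**2) + 20761) = sqrt((-46 + 2*(2*9/(-2))**2) + 20761) = sqrt((-46 + 2*(2*9*(-1/2))**2) + 20761) = sqrt((-46 + 2*(-9)**2) + 20761) = sqrt((-46 + 2*81) + 20761) = sqrt((-46 + 162) + 20761) = sqrt(116 + 20761) = sqrt(20877)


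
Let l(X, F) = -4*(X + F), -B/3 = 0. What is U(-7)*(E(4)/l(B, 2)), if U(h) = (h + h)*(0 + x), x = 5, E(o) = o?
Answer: 35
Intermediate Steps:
B = 0 (B = -3*0 = 0)
l(X, F) = -4*F - 4*X (l(X, F) = -4*(F + X) = -4*F - 4*X)
U(h) = 10*h (U(h) = (h + h)*(0 + 5) = (2*h)*5 = 10*h)
U(-7)*(E(4)/l(B, 2)) = (10*(-7))*(4/(-4*2 - 4*0)) = -280/(-8 + 0) = -280/(-8) = -280*(-1)/8 = -70*(-½) = 35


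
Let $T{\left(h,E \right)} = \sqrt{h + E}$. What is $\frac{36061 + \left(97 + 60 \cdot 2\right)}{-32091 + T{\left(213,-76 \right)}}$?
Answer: $- \frac{52918059}{46810552} - \frac{1649 \sqrt{137}}{46810552} \approx -1.1309$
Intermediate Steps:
$T{\left(h,E \right)} = \sqrt{E + h}$
$\frac{36061 + \left(97 + 60 \cdot 2\right)}{-32091 + T{\left(213,-76 \right)}} = \frac{36061 + \left(97 + 60 \cdot 2\right)}{-32091 + \sqrt{-76 + 213}} = \frac{36061 + \left(97 + 120\right)}{-32091 + \sqrt{137}} = \frac{36061 + 217}{-32091 + \sqrt{137}} = \frac{36278}{-32091 + \sqrt{137}}$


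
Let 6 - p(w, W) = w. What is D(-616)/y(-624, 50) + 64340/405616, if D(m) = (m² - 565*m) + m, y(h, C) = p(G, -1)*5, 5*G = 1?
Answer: 73709005985/2940716 ≈ 25065.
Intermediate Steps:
G = ⅕ (G = (⅕)*1 = ⅕ ≈ 0.20000)
p(w, W) = 6 - w
y(h, C) = 29 (y(h, C) = (6 - 1*⅕)*5 = (6 - ⅕)*5 = (29/5)*5 = 29)
D(m) = m² - 564*m
D(-616)/y(-624, 50) + 64340/405616 = -616*(-564 - 616)/29 + 64340/405616 = -616*(-1180)*(1/29) + 64340*(1/405616) = 726880*(1/29) + 16085/101404 = 726880/29 + 16085/101404 = 73709005985/2940716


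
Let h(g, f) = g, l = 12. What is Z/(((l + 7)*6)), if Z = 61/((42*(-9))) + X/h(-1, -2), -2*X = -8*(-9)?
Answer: 713/2268 ≈ 0.31437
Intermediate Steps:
X = -36 (X = -(-4)*(-9) = -½*72 = -36)
Z = 13547/378 (Z = 61/((42*(-9))) - 36/(-1) = 61/(-378) - 36*(-1) = 61*(-1/378) + 36 = -61/378 + 36 = 13547/378 ≈ 35.839)
Z/(((l + 7)*6)) = 13547/(378*(((12 + 7)*6))) = 13547/(378*((19*6))) = (13547/378)/114 = (13547/378)*(1/114) = 713/2268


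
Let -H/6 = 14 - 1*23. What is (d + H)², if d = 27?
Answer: 6561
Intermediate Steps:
H = 54 (H = -6*(14 - 1*23) = -6*(14 - 23) = -6*(-9) = 54)
(d + H)² = (27 + 54)² = 81² = 6561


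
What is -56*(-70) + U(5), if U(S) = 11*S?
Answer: 3975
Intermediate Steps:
-56*(-70) + U(5) = -56*(-70) + 11*5 = 3920 + 55 = 3975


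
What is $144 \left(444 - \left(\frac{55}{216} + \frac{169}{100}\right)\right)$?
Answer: $\frac{4774198}{75} \approx 63656.0$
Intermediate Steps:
$144 \left(444 - \left(\frac{55}{216} + \frac{169}{100}\right)\right) = 144 \left(444 - \frac{10501}{5400}\right) = 144 \cdot \frac{2387099}{5400} = \frac{4774198}{75}$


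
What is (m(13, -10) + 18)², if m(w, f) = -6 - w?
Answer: 1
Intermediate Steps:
(m(13, -10) + 18)² = ((-6 - 1*13) + 18)² = ((-6 - 13) + 18)² = (-19 + 18)² = (-1)² = 1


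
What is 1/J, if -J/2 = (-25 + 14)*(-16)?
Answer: -1/352 ≈ -0.0028409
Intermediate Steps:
J = -352 (J = -2*(-25 + 14)*(-16) = -(-22)*(-16) = -2*176 = -352)
1/J = 1/(-352) = -1/352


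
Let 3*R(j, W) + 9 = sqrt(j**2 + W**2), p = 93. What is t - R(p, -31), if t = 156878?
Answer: 156881 - 31*sqrt(10)/3 ≈ 1.5685e+5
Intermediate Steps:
R(j, W) = -3 + sqrt(W**2 + j**2)/3 (R(j, W) = -3 + sqrt(j**2 + W**2)/3 = -3 + sqrt(W**2 + j**2)/3)
t - R(p, -31) = 156878 - (-3 + sqrt((-31)**2 + 93**2)/3) = 156878 - (-3 + sqrt(961 + 8649)/3) = 156878 - (-3 + sqrt(9610)/3) = 156878 - (-3 + (31*sqrt(10))/3) = 156878 - (-3 + 31*sqrt(10)/3) = 156878 + (3 - 31*sqrt(10)/3) = 156881 - 31*sqrt(10)/3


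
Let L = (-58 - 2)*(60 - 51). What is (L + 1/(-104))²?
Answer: 3154057921/10816 ≈ 2.9161e+5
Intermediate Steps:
L = -540 (L = -60*9 = -540)
(L + 1/(-104))² = (-540 + 1/(-104))² = (-540 - 1/104)² = (-56161/104)² = 3154057921/10816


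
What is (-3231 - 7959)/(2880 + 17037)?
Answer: -3730/6639 ≈ -0.56183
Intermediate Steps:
(-3231 - 7959)/(2880 + 17037) = -11190/19917 = -11190*1/19917 = -3730/6639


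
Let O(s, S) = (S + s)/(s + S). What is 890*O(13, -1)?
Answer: 890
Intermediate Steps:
O(s, S) = 1 (O(s, S) = (S + s)/(S + s) = 1)
890*O(13, -1) = 890*1 = 890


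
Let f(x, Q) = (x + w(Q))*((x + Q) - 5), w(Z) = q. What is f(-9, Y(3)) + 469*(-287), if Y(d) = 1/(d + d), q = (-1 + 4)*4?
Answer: -269289/2 ≈ -1.3464e+5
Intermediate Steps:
q = 12 (q = 3*4 = 12)
Y(d) = 1/(2*d)
w(Z) = 12
f(x, Q) = (12 + x)*(-5 + Q + x) (f(x, Q) = (x + 12)*((x + Q) - 5) = (12 + x)*((Q + x) - 5) = (12 + x)*(-5 + Q + x))
f(-9, Y(3)) + 469*(-287) = (-60 + (-9)² + 7*(-9) + 12*((½)/3) + ((½)/3)*(-9)) + 469*(-287) = (-60 + 81 - 63 + 12*((½)*(⅓)) + ((½)*(⅓))*(-9)) - 134603 = (-60 + 81 - 63 + 12*(⅙) + (⅙)*(-9)) - 134603 = (-60 + 81 - 63 + 2 - 3/2) - 134603 = -83/2 - 134603 = -269289/2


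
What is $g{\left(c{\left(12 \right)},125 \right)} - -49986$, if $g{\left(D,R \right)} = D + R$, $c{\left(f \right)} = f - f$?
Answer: $50111$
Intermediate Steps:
$c{\left(f \right)} = 0$
$g{\left(c{\left(12 \right)},125 \right)} - -49986 = \left(0 + 125\right) - -49986 = 125 + 49986 = 50111$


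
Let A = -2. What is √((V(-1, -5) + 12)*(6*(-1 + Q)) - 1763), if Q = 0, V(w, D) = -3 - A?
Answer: I*√1829 ≈ 42.767*I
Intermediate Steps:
V(w, D) = -1 (V(w, D) = -3 - 1*(-2) = -3 + 2 = -1)
√((V(-1, -5) + 12)*(6*(-1 + Q)) - 1763) = √((-1 + 12)*(6*(-1 + 0)) - 1763) = √(11*(6*(-1)) - 1763) = √(11*(-6) - 1763) = √(-66 - 1763) = √(-1829) = I*√1829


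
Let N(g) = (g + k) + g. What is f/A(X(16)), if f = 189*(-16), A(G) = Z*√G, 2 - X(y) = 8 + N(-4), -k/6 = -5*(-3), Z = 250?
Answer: -756*√23/2875 ≈ -1.2611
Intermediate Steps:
k = -90 (k = -(-30)*(-3) = -6*15 = -90)
N(g) = -90 + 2*g (N(g) = (g - 90) + g = (-90 + g) + g = -90 + 2*g)
X(y) = 92 (X(y) = 2 - (8 + (-90 + 2*(-4))) = 2 - (8 + (-90 - 8)) = 2 - (8 - 98) = 2 - 1*(-90) = 2 + 90 = 92)
A(G) = 250*√G
f = -3024
f/A(X(16)) = -3024*√23/11500 = -756*√23/2875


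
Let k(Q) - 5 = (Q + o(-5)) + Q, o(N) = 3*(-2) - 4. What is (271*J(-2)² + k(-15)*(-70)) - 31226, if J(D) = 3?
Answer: -26337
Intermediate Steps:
o(N) = -10 (o(N) = -6 - 4 = -10)
k(Q) = -5 + 2*Q (k(Q) = 5 + ((Q - 10) + Q) = 5 + ((-10 + Q) + Q) = 5 + (-10 + 2*Q) = -5 + 2*Q)
(271*J(-2)² + k(-15)*(-70)) - 31226 = (271*3² + (-5 + 2*(-15))*(-70)) - 31226 = (271*9 + (-5 - 30)*(-70)) - 31226 = (2439 - 35*(-70)) - 31226 = (2439 + 2450) - 31226 = 4889 - 31226 = -26337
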